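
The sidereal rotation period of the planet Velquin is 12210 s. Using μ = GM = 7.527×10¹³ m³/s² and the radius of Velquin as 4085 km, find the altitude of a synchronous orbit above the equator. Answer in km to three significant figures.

A synchronous orbit has period T, so by Kepler's third law a = (μT²/4π²)^(1/3).
μT²/4π² = 7.527×10¹³ × (1.221×10⁴)² / 39.48 = 2.842×10²⁰ m³.
a = 6.575×10⁶ m = 6575.0 km.
Altitude h = a − R = 6575.0 − 4085 = 2490.0 km.

h_sync ≈ 2490 km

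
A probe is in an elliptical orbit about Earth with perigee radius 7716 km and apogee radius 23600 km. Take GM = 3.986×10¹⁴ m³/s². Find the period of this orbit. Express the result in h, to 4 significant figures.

Semi-major axis a = (r_p + r_a)/2 = (7716.0 + 23600)/2 = 15658 km = 1.566×10⁷ m.
By Kepler's third law T = 2π√(a³/μ) = 2π × 3.103×10³ = 1.950×10⁴ s.
= 5.416 h.

T ≈ 5.416 h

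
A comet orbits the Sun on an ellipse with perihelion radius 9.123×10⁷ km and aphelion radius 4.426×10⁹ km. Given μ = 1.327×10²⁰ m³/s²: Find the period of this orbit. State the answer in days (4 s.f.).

T ≈ 21430 days

Semi-major axis a = (r_p + r_a)/2 = (9.1230×10⁷ + 4.4260×10⁹)/2 = 2.2586×10⁹ km = 2.259×10¹² m.
By Kepler's third law T = 2π√(a³/μ) = 2π × 2.947×10⁸ = 1.851×10⁹ s.
= 21430 days.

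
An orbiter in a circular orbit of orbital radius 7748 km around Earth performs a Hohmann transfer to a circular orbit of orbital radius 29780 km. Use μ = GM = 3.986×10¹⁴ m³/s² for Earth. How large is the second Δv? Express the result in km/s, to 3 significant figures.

Δv ≈ 1.31 km/s

r₁ = 7748 km = 7.748×10⁶ m.
r₂ = 29780 km = 2.978×10⁷ m.
Transfer ellipse a_t = (r₁ + r₂)/2 = 1.876×10⁷ m.
At r₁: circular v_c1 = √(μ/r₁) = 7173 m/s; transfer-perigee v_p = √[μ(2/r₁ − 1/a_t)] = 9036 m/s.
At r₂: circular v_c2 = √(μ/r₂) = 3659 m/s; transfer-apogee v_a = √[μ(2/r₂ − 1/a_t)] = 2351 m/s.
Δv₂ = v_c2 − v_a = 1308 m/s.
= 1.308 km/s.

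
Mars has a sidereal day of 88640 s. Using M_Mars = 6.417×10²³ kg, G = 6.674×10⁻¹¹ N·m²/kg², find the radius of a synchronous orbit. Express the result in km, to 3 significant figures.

r_sync ≈ 20400 km

μ = GM = 6.674×10⁻¹¹ × 6.417×10²³ = 4.283×10¹³ m³/s².
A synchronous orbit has period T, so by Kepler's third law a = (μT²/4π²)^(1/3).
μT²/4π² = 4.283×10¹³ × (8.864×10⁴)² / 39.48 = 8.524×10²¹ m³.
a = 2.043×10⁷ m = 20427 km.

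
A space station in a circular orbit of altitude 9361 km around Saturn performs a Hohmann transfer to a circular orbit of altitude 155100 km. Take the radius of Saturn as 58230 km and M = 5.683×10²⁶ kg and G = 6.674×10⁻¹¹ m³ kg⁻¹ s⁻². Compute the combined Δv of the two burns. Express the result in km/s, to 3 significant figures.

μ = GM = 6.674×10⁻¹¹ × 5.683×10²⁶ = 3.793×10¹⁶ m³/s².
r₁ = 58230 + 9361 = 67591 km = 6.7591×10⁷ m.
r₂ = 58230 + 155100 = 213330 km = 2.1333×10⁸ m.
Transfer ellipse a_t = (r₁ + r₂)/2 = 1.405×10⁸ m.
At r₁: circular v_c1 = √(μ/r₁) = 23690 m/s; transfer-perikrone v_p = √[μ(2/r₁ − 1/a_t)] = 29190 m/s.
Δv₁ = v_p − v_c1 = 5505 m/s.
At r₂: circular v_c2 = √(μ/r₂) = 13330 m/s; transfer-apokrone v_a = √[μ(2/r₂ − 1/a_t)] = 9250 m/s.
Δv₂ = v_c2 − v_a = 4084 m/s.
Total Δv = Δv₁ + Δv₂ = 9589 m/s = 9.589 km/s.

Δv_total ≈ 9.59 km/s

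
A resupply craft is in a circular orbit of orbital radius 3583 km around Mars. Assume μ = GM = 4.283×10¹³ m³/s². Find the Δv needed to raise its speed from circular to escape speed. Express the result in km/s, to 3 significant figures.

r = 3583 km = 3.583×10⁶ m.
Circular speed v_c = √(μ/r) = 3457 m/s.
Escape speed v_esc = √(2μ/r) = √2 × v_c = 4890 m/s.
Δv = v_esc − v_c = 1432 m/s = 1.432 km/s.

Δv ≈ 1.43 km/s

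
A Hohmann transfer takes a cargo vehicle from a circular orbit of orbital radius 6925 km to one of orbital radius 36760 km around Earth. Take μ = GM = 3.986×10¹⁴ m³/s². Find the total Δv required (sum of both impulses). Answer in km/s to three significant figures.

r₁ = 6925 km = 6.925×10⁶ m.
r₂ = 36760 km = 3.676×10⁷ m.
Transfer ellipse a_t = (r₁ + r₂)/2 = 2.184×10⁷ m.
At r₁: circular v_c1 = √(μ/r₁) = 7587 m/s; transfer-perigee v_p = √[μ(2/r₁ − 1/a_t)] = 9842 m/s.
Δv₁ = v_p − v_c1 = 2255 m/s.
At r₂: circular v_c2 = √(μ/r₂) = 3293 m/s; transfer-apogee v_a = √[μ(2/r₂ − 1/a_t)] = 1854 m/s.
Δv₂ = v_c2 − v_a = 1439 m/s.
Total Δv = Δv₁ + Δv₂ = 3694 m/s = 3.694 km/s.

Δv_total ≈ 3.69 km/s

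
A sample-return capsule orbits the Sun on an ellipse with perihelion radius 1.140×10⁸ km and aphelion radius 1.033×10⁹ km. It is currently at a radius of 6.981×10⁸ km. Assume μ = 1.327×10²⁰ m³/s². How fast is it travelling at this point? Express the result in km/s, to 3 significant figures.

Semi-major axis a = (r_p + r_a)/2 = 5.7350×10⁸ km = 5.735×10¹¹ m.
Vis-viva: v² = μ(2/r − 1/a) = 1.327×10²⁰ × (2.865×10⁻¹² − 1.744×10⁻¹²) = 1.488×10⁸ m²/s².
v = 12200 m/s = 12.20 km/s.

v ≈ 12.2 km/s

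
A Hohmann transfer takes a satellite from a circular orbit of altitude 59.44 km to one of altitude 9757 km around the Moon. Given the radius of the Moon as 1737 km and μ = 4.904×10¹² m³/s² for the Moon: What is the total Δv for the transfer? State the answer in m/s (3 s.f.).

Δv_total ≈ 834 m/s

r₁ = 1737 + 59.44 = 1796.4 km = 1.7964×10⁶ m.
r₂ = 1737 + 9757 = 11494 km = 1.1494×10⁷ m.
Transfer ellipse a_t = (r₁ + r₂)/2 = 6.645×10⁶ m.
At r₁: circular v_c1 = √(μ/r₁) = 1652 m/s; transfer-perilune v_p = √[μ(2/r₁ − 1/a_t)] = 2173 m/s.
Δv₁ = v_p − v_c1 = 520.7 m/s.
At r₂: circular v_c2 = √(μ/r₂) = 653.2 m/s; transfer-apolune v_a = √[μ(2/r₂ − 1/a_t)] = 339.6 m/s.
Δv₂ = v_c2 − v_a = 313.6 m/s.
Total Δv = Δv₁ + Δv₂ = 834.3 m/s.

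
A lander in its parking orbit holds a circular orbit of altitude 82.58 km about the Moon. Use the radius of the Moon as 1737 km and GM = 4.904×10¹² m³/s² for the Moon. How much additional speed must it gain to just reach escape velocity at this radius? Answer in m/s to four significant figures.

Δv ≈ 680.0 m/s

r = 1737 + 82.58 = 1819.6 km = 1.8196×10⁶ m.
Circular speed v_c = √(μ/r) = 1642 m/s.
Escape speed v_esc = √(2μ/r) = √2 × v_c = 2322 m/s.
Δv = v_esc − v_c = 680.0 m/s.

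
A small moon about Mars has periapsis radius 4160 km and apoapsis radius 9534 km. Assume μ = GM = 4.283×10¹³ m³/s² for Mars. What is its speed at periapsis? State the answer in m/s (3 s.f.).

Semi-major axis a = (r_p + r_a)/2 = 6847.0 km = 6.847×10⁶ m.
Vis-viva: v² = μ(2/r − 1/a) = 4.283×10¹³ × (4.808×10⁻⁷ − 1.460×10⁻⁷) = 1.434×10⁷ m²/s².
v = 3786 m/s.

v ≈ 3790 m/s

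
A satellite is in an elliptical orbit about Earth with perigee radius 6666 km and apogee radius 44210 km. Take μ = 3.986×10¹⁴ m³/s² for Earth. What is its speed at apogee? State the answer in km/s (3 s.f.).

v ≈ 1.54 km/s

Semi-major axis a = (r_p + r_a)/2 = 25438 km = 2.544×10⁷ m.
Vis-viva: v² = μ(2/r − 1/a) = 3.986×10¹⁴ × (4.524×10⁻⁸ − 3.931×10⁻⁸) = 2.363×10⁶ m²/s².
v = 1537 m/s = 1.537 km/s.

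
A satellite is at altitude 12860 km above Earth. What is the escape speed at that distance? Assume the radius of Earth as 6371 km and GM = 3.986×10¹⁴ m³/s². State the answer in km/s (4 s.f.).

v_esc ≈ 6.438 km/s

r = 6371 + 12860 = 19231 km = 1.9231×10⁷ m.
Escape speed v_esc = √(2μ/r) = √(2 × 3.986×10¹⁴ / 1.923×10⁷) = √(4.145×10⁷) = 6438 m/s.
= 6.438 km/s.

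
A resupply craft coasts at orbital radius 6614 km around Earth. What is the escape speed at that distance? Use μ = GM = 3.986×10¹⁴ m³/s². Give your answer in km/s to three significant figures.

v_esc ≈ 11.0 km/s

r = 6614 km = 6.614×10⁶ m.
Escape speed v_esc = √(2μ/r) = √(2 × 3.986×10¹⁴ / 6.614×10⁶) = √(1.205×10⁸) = 10980 m/s.
= 10.98 km/s.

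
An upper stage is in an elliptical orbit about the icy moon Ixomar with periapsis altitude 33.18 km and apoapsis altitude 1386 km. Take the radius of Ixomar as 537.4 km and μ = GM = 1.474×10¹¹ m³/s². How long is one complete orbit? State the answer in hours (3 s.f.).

r_p = 537.4 + 33.18 = 570.58 km = 5.7058×10⁵ m.
r_a = 537.4 + 1386 = 1923.4 km = 1.9234×10⁶ m.
Semi-major axis a = (r_p + r_a)/2 = (570.58 + 1923.4)/2 = 1247.0 km = 1.247×10⁶ m.
By Kepler's third law T = 2π√(a³/μ) = 2π × 3.627×10³ = 2.279×10⁴ s.
= 6.330 hours.

T ≈ 6.33 hours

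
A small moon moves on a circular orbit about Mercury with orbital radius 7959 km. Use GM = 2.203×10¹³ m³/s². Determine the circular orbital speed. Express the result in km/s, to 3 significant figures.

v ≈ 1.66 km/s

r = 7959 km = 7.959×10⁶ m.
For a circular orbit v = √(μ/r) = √(2.203×10¹³ / 7.959×10⁶) = √(2.768×10⁶) = 1664 m/s.
That is 1.664 km/s.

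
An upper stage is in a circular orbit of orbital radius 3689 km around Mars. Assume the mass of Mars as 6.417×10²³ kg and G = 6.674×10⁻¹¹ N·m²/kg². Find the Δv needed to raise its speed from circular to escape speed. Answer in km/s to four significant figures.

μ = GM = 6.674×10⁻¹¹ × 6.417×10²³ = 4.283×10¹³ m³/s².
r = 3689 km = 3.689×10⁶ m.
Circular speed v_c = √(μ/r) = 3407 m/s.
Escape speed v_esc = √(2μ/r) = √2 × v_c = 4819 m/s.
Δv = v_esc − v_c = 1411 m/s = 1.411 km/s.

Δv ≈ 1.411 km/s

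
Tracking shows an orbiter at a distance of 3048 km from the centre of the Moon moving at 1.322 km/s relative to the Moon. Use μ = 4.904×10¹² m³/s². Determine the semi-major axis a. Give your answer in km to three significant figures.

a ≈ 3340 km

r = 3.048×10⁶ m.
Vis-viva rearranged: 1/a = 2/r − v²/μ = 6.562×10⁻⁷ − 3.564×10⁻⁷ = 2.998×10⁻⁷ m⁻¹.
a = 3.336×10⁶ m = 3335.7 km.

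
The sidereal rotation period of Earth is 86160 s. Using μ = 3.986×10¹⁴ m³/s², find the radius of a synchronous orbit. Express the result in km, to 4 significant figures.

r_sync ≈ 42160 km

A synchronous orbit has period T, so by Kepler's third law a = (μT²/4π²)^(1/3).
μT²/4π² = 3.986×10¹⁴ × (8.616×10⁴)² / 39.48 = 7.495×10²² m³.
a = 4.216×10⁷ m = 42163 km.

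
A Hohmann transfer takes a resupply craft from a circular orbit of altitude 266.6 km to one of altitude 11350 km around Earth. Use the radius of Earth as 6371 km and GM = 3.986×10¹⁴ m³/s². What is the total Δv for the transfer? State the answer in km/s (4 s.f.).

Δv_total ≈ 2.840 km/s

r₁ = 6371 + 266.6 = 6637.6 km = 6.6376×10⁶ m.
r₂ = 6371 + 11350 = 17721 km = 1.7721×10⁷ m.
Transfer ellipse a_t = (r₁ + r₂)/2 = 1.218×10⁷ m.
At r₁: circular v_c1 = √(μ/r₁) = 7749 m/s; transfer-perigee v_p = √[μ(2/r₁ − 1/a_t)] = 9348 m/s.
Δv₁ = v_p − v_c1 = 1598 m/s.
At r₂: circular v_c2 = √(μ/r₂) = 4743 m/s; transfer-apogee v_a = √[μ(2/r₂ − 1/a_t)] = 3501 m/s.
Δv₂ = v_c2 − v_a = 1241 m/s.
Total Δv = Δv₁ + Δv₂ = 2840 m/s = 2.840 km/s.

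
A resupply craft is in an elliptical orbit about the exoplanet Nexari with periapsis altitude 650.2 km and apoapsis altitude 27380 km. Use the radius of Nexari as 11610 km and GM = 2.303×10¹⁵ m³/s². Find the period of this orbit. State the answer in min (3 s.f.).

r_p = 11610 + 650.2 = 12260 km = 1.2260×10⁷ m.
r_a = 11610 + 27380 = 38990 km = 3.8990×10⁷ m.
Semi-major axis a = (r_p + r_a)/2 = (12260 + 38990)/2 = 25625 km = 2.563×10⁷ m.
By Kepler's third law T = 2π√(a³/μ) = 2π × 2.703×10³ = 1.698×10⁴ s.
= 283.1 min.

T ≈ 283 min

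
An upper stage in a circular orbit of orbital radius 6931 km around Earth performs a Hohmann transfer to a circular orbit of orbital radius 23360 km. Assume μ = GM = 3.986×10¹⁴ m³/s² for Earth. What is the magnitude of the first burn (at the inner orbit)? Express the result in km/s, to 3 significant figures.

Δv ≈ 1.83 km/s

r₁ = 6931 km = 6.931×10⁶ m.
r₂ = 23360 km = 2.336×10⁷ m.
Transfer ellipse a_t = (r₁ + r₂)/2 = 1.515×10⁷ m.
At r₁: circular v_c1 = √(μ/r₁) = 7584 m/s; transfer-perigee v_p = √[μ(2/r₁ − 1/a_t)] = 9418 m/s.
Δv₁ = v_p − v_c1 = 1835 m/s.
= 1.835 km/s.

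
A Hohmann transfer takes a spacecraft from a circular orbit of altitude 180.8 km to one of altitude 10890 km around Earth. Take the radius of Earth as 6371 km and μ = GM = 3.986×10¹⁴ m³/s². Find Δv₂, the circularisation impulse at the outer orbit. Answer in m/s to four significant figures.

r₁ = 6371 + 180.8 = 6551.8 km = 6.5518×10⁶ m.
r₂ = 6371 + 10890 = 17261 km = 1.7261×10⁷ m.
Transfer ellipse a_t = (r₁ + r₂)/2 = 1.191×10⁷ m.
At r₁: circular v_c1 = √(μ/r₁) = 7800 m/s; transfer-perigee v_p = √[μ(2/r₁ − 1/a_t)] = 9391 m/s.
At r₂: circular v_c2 = √(μ/r₂) = 4805 m/s; transfer-apogee v_a = √[μ(2/r₂ − 1/a_t)] = 3565 m/s.
Δv₂ = v_c2 − v_a = 1241 m/s.

Δv ≈ 1241 m/s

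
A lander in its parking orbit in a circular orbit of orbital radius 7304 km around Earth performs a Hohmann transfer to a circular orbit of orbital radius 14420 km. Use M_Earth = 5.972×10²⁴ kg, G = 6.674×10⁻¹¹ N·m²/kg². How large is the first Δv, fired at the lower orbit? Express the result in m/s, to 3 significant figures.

Δv ≈ 1120 m/s

μ = GM = 6.674×10⁻¹¹ × 5.972×10²⁴ = 3.986×10¹⁴ m³/s².
r₁ = 7304 km = 7.304×10⁶ m.
r₂ = 14420 km = 1.442×10⁷ m.
Transfer ellipse a_t = (r₁ + r₂)/2 = 1.086×10⁷ m.
At r₁: circular v_c1 = √(μ/r₁) = 7387 m/s; transfer-perigee v_p = √[μ(2/r₁ − 1/a_t)] = 8511 m/s.
Δv₁ = v_p − v_c1 = 1124 m/s.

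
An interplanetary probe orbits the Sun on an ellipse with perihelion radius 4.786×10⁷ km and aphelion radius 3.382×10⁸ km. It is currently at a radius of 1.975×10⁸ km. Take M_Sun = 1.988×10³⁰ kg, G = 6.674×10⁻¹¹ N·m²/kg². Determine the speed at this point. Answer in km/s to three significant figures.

v ≈ 25.6 km/s

μ = GM = 6.674×10⁻¹¹ × 1.988×10³⁰ = 1.327×10²⁰ m³/s².
Semi-major axis a = (r_p + r_a)/2 = 1.9303×10⁸ km = 1.930×10¹¹ m.
Vis-viva: v² = μ(2/r − 1/a) = 1.327×10²⁰ × (1.013×10⁻¹¹ − 5.181×10⁻¹²) = 6.562×10⁸ m²/s².
v = 25620 m/s = 25.62 km/s.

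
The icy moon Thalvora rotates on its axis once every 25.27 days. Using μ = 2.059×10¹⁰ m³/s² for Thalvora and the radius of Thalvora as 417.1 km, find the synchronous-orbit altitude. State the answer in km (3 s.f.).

T = 25.27 days = 2.183×10⁶ s.
A synchronous orbit has period T, so by Kepler's third law a = (μT²/4π²)^(1/3).
μT²/4π² = 2.059×10¹⁰ × (2.183×10⁶)² / 39.48 = 2.486×10²¹ m³.
a = 1.355×10⁷ m = 13547 km.
Altitude h = a − R = 13547 − 417.1 = 13130 km.

h_sync ≈ 13100 km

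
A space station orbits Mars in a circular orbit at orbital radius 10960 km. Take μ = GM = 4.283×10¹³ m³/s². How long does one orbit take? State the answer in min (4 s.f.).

T ≈ 580.6 min

r = 10960 km = 1.096×10⁷ m.
Kepler's third law: T = 2π√(r³/μ) = 2π√((1.096×10⁷)³ / 4.283×10¹³).
r³/μ = 3.074×10⁷ s², so T = 2π × 5.544×10³ = 3.484×10⁴ s.
Converting: 3.484×10⁴ s ÷ 60.00 = 580.6 min.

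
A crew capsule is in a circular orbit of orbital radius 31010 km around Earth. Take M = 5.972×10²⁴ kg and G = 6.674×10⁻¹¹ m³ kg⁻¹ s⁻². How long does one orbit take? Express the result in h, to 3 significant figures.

T ≈ 15.1 h

μ = GM = 6.674×10⁻¹¹ × 5.972×10²⁴ = 3.986×10¹⁴ m³/s².
r = 31010 km = 3.101×10⁷ m.
Kepler's third law: T = 2π√(r³/μ) = 2π√((3.101×10⁷)³ / 3.986×10¹⁴).
r³/μ = 7.482×10⁷ s², so T = 2π × 8.650×10³ = 5.435×10⁴ s.
Converting: 5.435×10⁴ s ÷ 3600 = 15.10 h.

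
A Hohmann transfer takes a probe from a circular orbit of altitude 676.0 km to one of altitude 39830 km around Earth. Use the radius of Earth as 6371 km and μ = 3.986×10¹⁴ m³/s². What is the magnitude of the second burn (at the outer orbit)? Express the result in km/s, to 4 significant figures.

Δv ≈ 1.426 km/s

r₁ = 6371 + 676.0 = 7047.0 km = 7.0470×10⁶ m.
r₂ = 6371 + 39830 = 46201 km = 4.6201×10⁷ m.
Transfer ellipse a_t = (r₁ + r₂)/2 = 2.662×10⁷ m.
At r₁: circular v_c1 = √(μ/r₁) = 7521 m/s; transfer-perigee v_p = √[μ(2/r₁ − 1/a_t)] = 9907 m/s.
At r₂: circular v_c2 = √(μ/r₂) = 2937 m/s; transfer-apogee v_a = √[μ(2/r₂ − 1/a_t)] = 1511 m/s.
Δv₂ = v_c2 − v_a = 1426 m/s.
= 1.426 km/s.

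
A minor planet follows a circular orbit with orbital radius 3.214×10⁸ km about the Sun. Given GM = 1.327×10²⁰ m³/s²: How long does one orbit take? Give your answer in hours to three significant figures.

T ≈ 27600 hours

r = 3.214×10⁸ km = 3.214×10¹¹ m.
Kepler's third law: T = 2π√(r³/μ) = 2π√((3.214×10¹¹)³ / 1.327×10²⁰).
r³/μ = 2.502×10¹⁴ s², so T = 2π × 1.582×10⁷ = 9.938×10⁷ s.
Converting: 9.938×10⁷ s ÷ 3600 = 27610 hours.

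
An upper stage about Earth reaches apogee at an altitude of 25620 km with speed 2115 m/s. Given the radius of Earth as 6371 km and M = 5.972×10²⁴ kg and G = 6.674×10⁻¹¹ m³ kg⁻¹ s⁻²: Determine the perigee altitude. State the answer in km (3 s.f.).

perigee altitude ≈ 629 km

μ = GM = 6.674×10⁻¹¹ × 5.972×10²⁴ = 3.986×10¹⁴ m³/s².
r_a = 6371 + 25620 = 31991 km = 3.199×10⁷ m.
Specific energy ε = v²/2 − μ/r = -1.022×10⁷ J/kg, so a = −μ/(2ε) = 1.950×10⁷ m.
The apsides satisfy r_p + r_a = 2a, so the perigee radius is 2a − r_a = 7.000×10⁶ m = 6999.6 km.
Perigee altitude = 6999.6 − 6371 = 628.59 km.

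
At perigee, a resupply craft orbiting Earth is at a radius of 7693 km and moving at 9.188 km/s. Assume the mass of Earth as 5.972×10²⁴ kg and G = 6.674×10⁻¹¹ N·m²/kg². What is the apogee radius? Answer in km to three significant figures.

μ = GM = 6.674×10⁻¹¹ × 5.972×10²⁴ = 3.986×10¹⁴ m³/s².
r_p = 7.693×10⁶ m.
Specific energy ε = v²/2 − μ/r = -9.600×10⁶ J/kg, so a = −μ/(2ε) = 2.076×10⁷ m.
The apsides satisfy r_p + r_a = 2a, so the apogee radius is 2a − r_p = 3.383×10⁷ m = 33825 km.

apogee radius ≈ 33800 km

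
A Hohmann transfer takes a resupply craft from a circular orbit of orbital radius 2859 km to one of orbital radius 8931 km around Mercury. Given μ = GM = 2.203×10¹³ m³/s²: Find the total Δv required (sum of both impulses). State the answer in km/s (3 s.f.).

r₁ = 2859 km = 2.859×10⁶ m.
r₂ = 8931 km = 8.931×10⁶ m.
Transfer ellipse a_t = (r₁ + r₂)/2 = 5.895×10⁶ m.
At r₁: circular v_c1 = √(μ/r₁) = 2776 m/s; transfer-periherm v_p = √[μ(2/r₁ − 1/a_t)] = 3417 m/s.
Δv₁ = v_p − v_c1 = 640.8 m/s.
At r₂: circular v_c2 = √(μ/r₂) = 1571 m/s; transfer-apoherm v_a = √[μ(2/r₂ − 1/a_t)] = 1094 m/s.
Δv₂ = v_c2 − v_a = 476.8 m/s.
Total Δv = Δv₁ + Δv₂ = 1118 m/s = 1.118 km/s.

Δv_total ≈ 1.12 km/s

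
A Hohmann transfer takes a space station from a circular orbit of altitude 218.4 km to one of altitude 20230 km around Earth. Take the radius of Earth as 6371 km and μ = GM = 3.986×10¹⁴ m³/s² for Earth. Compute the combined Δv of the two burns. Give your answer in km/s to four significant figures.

Δv_total ≈ 3.501 km/s

r₁ = 6371 + 218.4 = 6589.4 km = 6.5894×10⁶ m.
r₂ = 6371 + 20230 = 26601 km = 2.6601×10⁷ m.
Transfer ellipse a_t = (r₁ + r₂)/2 = 1.660×10⁷ m.
At r₁: circular v_c1 = √(μ/r₁) = 7778 m/s; transfer-perigee v_p = √[μ(2/r₁ − 1/a_t)] = 9847 m/s.
Δv₁ = v_p − v_c1 = 2069 m/s.
At r₂: circular v_c2 = √(μ/r₂) = 3871 m/s; transfer-apogee v_a = √[μ(2/r₂ − 1/a_t)] = 2439 m/s.
Δv₂ = v_c2 − v_a = 1432 m/s.
Total Δv = Δv₁ + Δv₂ = 3501 m/s = 3.501 km/s.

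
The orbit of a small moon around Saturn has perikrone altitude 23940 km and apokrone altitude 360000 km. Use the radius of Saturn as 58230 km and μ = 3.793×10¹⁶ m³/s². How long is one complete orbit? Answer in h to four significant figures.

r_p = 58230 + 23940 = 82170 km = 8.2170×10⁷ m.
r_a = 58230 + 360000 = 418230 km = 4.1823×10⁸ m.
Semi-major axis a = (r_p + r_a)/2 = (82170 + 4.1823×10⁵)/2 = 2.5020×10⁵ km = 2.502×10⁸ m.
By Kepler's third law T = 2π√(a³/μ) = 2π × 2.032×10⁴ = 1.277×10⁵ s.
= 35.47 h.

T ≈ 35.47 h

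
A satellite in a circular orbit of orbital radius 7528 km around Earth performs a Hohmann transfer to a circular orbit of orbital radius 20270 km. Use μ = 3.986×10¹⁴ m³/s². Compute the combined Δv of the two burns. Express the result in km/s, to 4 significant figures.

r₁ = 7528 km = 7.528×10⁶ m.
r₂ = 20270 km = 2.027×10⁷ m.
Transfer ellipse a_t = (r₁ + r₂)/2 = 1.390×10⁷ m.
At r₁: circular v_c1 = √(μ/r₁) = 7277 m/s; transfer-perigee v_p = √[μ(2/r₁ − 1/a_t)] = 8787 m/s.
Δv₁ = v_p − v_c1 = 1511 m/s.
At r₂: circular v_c2 = √(μ/r₂) = 4434 m/s; transfer-apogee v_a = √[μ(2/r₂ − 1/a_t)] = 3264 m/s.
Δv₂ = v_c2 − v_a = 1171 m/s.
Total Δv = Δv₁ + Δv₂ = 2682 m/s = 2.682 km/s.

Δv_total ≈ 2.682 km/s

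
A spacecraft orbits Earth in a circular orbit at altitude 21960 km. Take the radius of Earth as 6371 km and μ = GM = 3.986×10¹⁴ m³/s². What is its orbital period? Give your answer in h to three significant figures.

r = 6371 + 21960 = 28331 km = 2.8331×10⁷ m.
Kepler's third law: T = 2π√(r³/μ) = 2π√((2.833×10⁷)³ / 3.986×10¹⁴).
r³/μ = 5.705×10⁷ s², so T = 2π × 7.553×10³ = 4.746×10⁴ s.
Converting: 4.746×10⁴ s ÷ 3600 = 13.18 h.

T ≈ 13.2 h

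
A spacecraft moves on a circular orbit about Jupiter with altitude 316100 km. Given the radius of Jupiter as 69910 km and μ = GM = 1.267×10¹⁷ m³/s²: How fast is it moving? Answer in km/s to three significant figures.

r = 69910 + 316100 = 386010 km = 3.8601×10⁸ m.
For a circular orbit v = √(μ/r) = √(1.267×10¹⁷ / 3.860×10⁸) = √(3.282×10⁸) = 18120 m/s.
That is 18.12 km/s.

v ≈ 18.1 km/s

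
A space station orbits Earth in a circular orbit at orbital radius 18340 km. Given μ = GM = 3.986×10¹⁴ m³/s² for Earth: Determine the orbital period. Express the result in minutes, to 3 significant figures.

r = 18340 km = 1.834×10⁷ m.
Kepler's third law: T = 2π√(r³/μ) = 2π√((1.834×10⁷)³ / 3.986×10¹⁴).
r³/μ = 1.548×10⁷ s², so T = 2π × 3.934×10³ = 2.472×10⁴ s.
Converting: 2.472×10⁴ s ÷ 60.00 = 412.0 minutes.

T ≈ 412 minutes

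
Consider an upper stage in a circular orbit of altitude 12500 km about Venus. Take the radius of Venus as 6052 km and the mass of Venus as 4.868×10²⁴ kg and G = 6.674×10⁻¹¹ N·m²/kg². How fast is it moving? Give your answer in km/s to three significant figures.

μ = GM = 6.674×10⁻¹¹ × 4.868×10²⁴ = 3.249×10¹⁴ m³/s².
r = 6052 + 12500 = 18552 km = 1.8552×10⁷ m.
For a circular orbit v = √(μ/r) = √(3.249×10¹⁴ / 1.855×10⁷) = √(1.751×10⁷) = 4185 m/s.
That is 4.185 km/s.

v ≈ 4.18 km/s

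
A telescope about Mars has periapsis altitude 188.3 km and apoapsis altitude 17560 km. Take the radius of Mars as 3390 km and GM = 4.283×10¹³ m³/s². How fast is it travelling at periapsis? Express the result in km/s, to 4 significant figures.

r_p = 3390 + 188.3 = 3578.3 km = 3.5783×10⁶ m.
r_a = 3390 + 17560 = 20950 km = 2.0950×10⁷ m.
Semi-major axis a = (r_p + r_a)/2 = 12264 km = 1.226×10⁷ m.
Vis-viva: v² = μ(2/r − 1/a) = 4.283×10¹³ × (5.589×10⁻⁷ − 8.154×10⁻⁸) = 2.045×10⁷ m²/s².
v = 4522 m/s = 4.522 km/s.

v ≈ 4.522 km/s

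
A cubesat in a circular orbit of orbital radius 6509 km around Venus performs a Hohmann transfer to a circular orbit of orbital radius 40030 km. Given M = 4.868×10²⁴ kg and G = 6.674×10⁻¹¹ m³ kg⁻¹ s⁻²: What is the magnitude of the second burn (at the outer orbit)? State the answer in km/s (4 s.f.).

Δv ≈ 1.342 km/s

μ = GM = 6.674×10⁻¹¹ × 4.868×10²⁴ = 3.249×10¹⁴ m³/s².
r₁ = 6509 km = 6.509×10⁶ m.
r₂ = 40030 km = 4.003×10⁷ m.
Transfer ellipse a_t = (r₁ + r₂)/2 = 2.327×10⁷ m.
At r₁: circular v_c1 = √(μ/r₁) = 7065 m/s; transfer-periapsis v_p = √[μ(2/r₁ − 1/a_t)] = 9266 m/s.
At r₂: circular v_c2 = √(μ/r₂) = 2849 m/s; transfer-apoapsis v_a = √[μ(2/r₂ − 1/a_t)] = 1507 m/s.
Δv₂ = v_c2 − v_a = 1342 m/s.
= 1.342 km/s.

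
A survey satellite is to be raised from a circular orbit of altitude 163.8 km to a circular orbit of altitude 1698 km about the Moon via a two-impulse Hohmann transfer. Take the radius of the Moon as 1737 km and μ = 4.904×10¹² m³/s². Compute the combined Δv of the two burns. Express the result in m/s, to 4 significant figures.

Δv_total ≈ 402.6 m/s

r₁ = 1737 + 163.8 = 1900.8 km = 1.9008×10⁶ m.
r₂ = 1737 + 1698 = 3435.0 km = 3.4350×10⁶ m.
Transfer ellipse a_t = (r₁ + r₂)/2 = 2.668×10⁶ m.
At r₁: circular v_c1 = √(μ/r₁) = 1606 m/s; transfer-perilune v_p = √[μ(2/r₁ − 1/a_t)] = 1823 m/s.
Δv₁ = v_p − v_c1 = 216.3 m/s.
At r₂: circular v_c2 = √(μ/r₂) = 1195 m/s; transfer-apolune v_a = √[μ(2/r₂ − 1/a_t)] = 1009 m/s.
Δv₂ = v_c2 − v_a = 186.3 m/s.
Total Δv = Δv₁ + Δv₂ = 402.6 m/s.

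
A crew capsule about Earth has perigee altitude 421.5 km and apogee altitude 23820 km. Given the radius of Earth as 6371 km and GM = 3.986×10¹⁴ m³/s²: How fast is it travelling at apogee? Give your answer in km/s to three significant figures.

v ≈ 2.20 km/s

r_p = 6371 + 421.5 = 6792.5 km = 6.7925×10⁶ m.
r_a = 6371 + 23820 = 30191 km = 3.0191×10⁷ m.
Semi-major axis a = (r_p + r_a)/2 = 18492 km = 1.849×10⁷ m.
Vis-viva: v² = μ(2/r − 1/a) = 3.986×10¹⁴ × (6.624×10⁻⁸ − 5.408×10⁻⁸) = 4.850×10⁶ m²/s².
v = 2202 m/s = 2.202 km/s.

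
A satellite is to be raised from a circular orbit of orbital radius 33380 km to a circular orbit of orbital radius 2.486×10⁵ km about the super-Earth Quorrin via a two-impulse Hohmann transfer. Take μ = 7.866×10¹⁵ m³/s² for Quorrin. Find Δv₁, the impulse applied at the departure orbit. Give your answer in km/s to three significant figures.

r₁ = 33380 km = 3.338×10⁷ m.
r₂ = 2.486×10⁵ km = 2.486×10⁸ m.
Transfer ellipse a_t = (r₁ + r₂)/2 = 1.410×10⁸ m.
At r₁: circular v_c1 = √(μ/r₁) = 15350 m/s; transfer-periapsis v_p = √[μ(2/r₁ − 1/a_t)] = 20380 m/s.
Δv₁ = v_p − v_c1 = 5033 m/s.
= 5.033 km/s.

Δv ≈ 5.03 km/s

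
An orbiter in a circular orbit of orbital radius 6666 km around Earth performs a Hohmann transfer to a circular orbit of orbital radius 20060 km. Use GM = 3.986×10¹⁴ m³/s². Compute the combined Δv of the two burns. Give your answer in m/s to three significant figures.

r₁ = 6666 km = 6.666×10⁶ m.
r₂ = 20060 km = 2.006×10⁷ m.
Transfer ellipse a_t = (r₁ + r₂)/2 = 1.336×10⁷ m.
At r₁: circular v_c1 = √(μ/r₁) = 7733 m/s; transfer-perigee v_p = √[μ(2/r₁ − 1/a_t)] = 9474 m/s.
Δv₁ = v_p − v_c1 = 1742 m/s.
At r₂: circular v_c2 = √(μ/r₂) = 4458 m/s; transfer-apogee v_a = √[μ(2/r₂ − 1/a_t)] = 3148 m/s.
Δv₂ = v_c2 − v_a = 1309 m/s.
Total Δv = Δv₁ + Δv₂ = 3051 m/s.

Δv_total ≈ 3050 m/s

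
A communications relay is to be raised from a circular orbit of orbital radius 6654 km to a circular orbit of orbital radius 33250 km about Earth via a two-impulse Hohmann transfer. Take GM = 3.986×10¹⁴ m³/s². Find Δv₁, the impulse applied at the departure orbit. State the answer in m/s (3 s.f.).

Δv ≈ 2250 m/s

r₁ = 6654 km = 6.654×10⁶ m.
r₂ = 33250 km = 3.325×10⁷ m.
Transfer ellipse a_t = (r₁ + r₂)/2 = 1.995×10⁷ m.
At r₁: circular v_c1 = √(μ/r₁) = 7740 m/s; transfer-perigee v_p = √[μ(2/r₁ − 1/a_t)] = 9991 m/s.
Δv₁ = v_p − v_c1 = 2252 m/s.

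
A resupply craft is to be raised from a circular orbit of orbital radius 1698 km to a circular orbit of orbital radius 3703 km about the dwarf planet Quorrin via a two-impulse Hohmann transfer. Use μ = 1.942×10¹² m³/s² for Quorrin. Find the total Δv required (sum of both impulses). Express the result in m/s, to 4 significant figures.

Δv_total ≈ 332.8 m/s

r₁ = 1698 km = 1.698×10⁶ m.
r₂ = 3703 km = 3.703×10⁶ m.
Transfer ellipse a_t = (r₁ + r₂)/2 = 2.700×10⁶ m.
At r₁: circular v_c1 = √(μ/r₁) = 1069 m/s; transfer-periapsis v_p = √[μ(2/r₁ − 1/a_t)] = 1252 m/s.
Δv₁ = v_p − v_c1 = 182.9 m/s.
At r₂: circular v_c2 = √(μ/r₂) = 724.2 m/s; transfer-apoapsis v_a = √[μ(2/r₂ − 1/a_t)] = 574.2 m/s.
Δv₂ = v_c2 − v_a = 149.9 m/s.
Total Δv = Δv₁ + Δv₂ = 332.8 m/s.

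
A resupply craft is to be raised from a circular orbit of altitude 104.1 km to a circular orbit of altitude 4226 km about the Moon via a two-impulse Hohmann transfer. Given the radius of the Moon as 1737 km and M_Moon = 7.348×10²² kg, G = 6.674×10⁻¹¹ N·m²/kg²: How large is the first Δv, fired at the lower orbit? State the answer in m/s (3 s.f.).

Δv ≈ 385 m/s

μ = GM = 6.674×10⁻¹¹ × 7.348×10²² = 4.904×10¹² m³/s².
r₁ = 1737 + 104.1 = 1841.1 km = 1.8411×10⁶ m.
r₂ = 1737 + 4226 = 5963.0 km = 5.9630×10⁶ m.
Transfer ellipse a_t = (r₁ + r₂)/2 = 3.902×10⁶ m.
At r₁: circular v_c1 = √(μ/r₁) = 1632 m/s; transfer-perilune v_p = √[μ(2/r₁ − 1/a_t)] = 2018 m/s.
Δv₁ = v_p − v_c1 = 385.5 m/s.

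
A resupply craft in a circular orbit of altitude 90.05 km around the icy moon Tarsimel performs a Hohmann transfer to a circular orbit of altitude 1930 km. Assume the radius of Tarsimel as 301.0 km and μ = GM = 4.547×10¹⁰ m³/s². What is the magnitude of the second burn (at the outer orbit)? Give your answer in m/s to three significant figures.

Δv ≈ 64.8 m/s

r₁ = 301.0 + 90.05 = 391.05 km = 3.9105×10⁵ m.
r₂ = 301.0 + 1930 = 2231.0 km = 2.2310×10⁶ m.
Transfer ellipse a_t = (r₁ + r₂)/2 = 1.311×10⁶ m.
At r₁: circular v_c1 = √(μ/r₁) = 341.0 m/s; transfer-periapsis v_p = √[μ(2/r₁ − 1/a_t)] = 444.8 m/s.
At r₂: circular v_c2 = √(μ/r₂) = 142.8 m/s; transfer-apoapsis v_a = √[μ(2/r₂ − 1/a_t)] = 77.97 m/s.
Δv₂ = v_c2 − v_a = 64.79 m/s.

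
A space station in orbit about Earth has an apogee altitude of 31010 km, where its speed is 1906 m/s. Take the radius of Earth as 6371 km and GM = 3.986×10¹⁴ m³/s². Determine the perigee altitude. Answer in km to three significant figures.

r_a = 6371 + 31010 = 37381 km = 3.738×10⁷ m.
Specific energy ε = v²/2 − μ/r = -8.847×10⁶ J/kg, so a = −μ/(2ε) = 2.253×10⁷ m.
The apsides satisfy r_p + r_a = 2a, so the perigee radius is 2a − r_a = 7.675×10⁶ m = 7675.1 km.
Perigee altitude = 7675.1 − 6371 = 1304.1 km.

perigee altitude ≈ 1300 km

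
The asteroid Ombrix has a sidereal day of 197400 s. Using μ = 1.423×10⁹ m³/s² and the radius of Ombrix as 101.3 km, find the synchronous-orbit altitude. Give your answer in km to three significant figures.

A synchronous orbit has period T, so by Kepler's third law a = (μT²/4π²)^(1/3).
μT²/4π² = 1.423×10⁹ × (1.974×10⁵)² / 39.48 = 1.405×10¹⁸ m³.
a = 1.120×10⁶ m = 1119.9 km.
Altitude h = a − R = 1119.9 − 101.3 = 1018.6 km.

h_sync ≈ 1020 km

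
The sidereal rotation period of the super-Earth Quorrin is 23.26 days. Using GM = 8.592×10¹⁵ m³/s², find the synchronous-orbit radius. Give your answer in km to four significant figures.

T = 23.26 days = 2.010×10⁶ s.
A synchronous orbit has period T, so by Kepler's third law a = (μT²/4π²)^(1/3).
μT²/4π² = 8.592×10¹⁵ × (2.010×10⁶)² / 39.48 = 8.790×10²⁶ m³.
a = 9.579×10⁸ m = 9.5792×10⁵ km.

r_sync ≈ 9.579×10⁵ km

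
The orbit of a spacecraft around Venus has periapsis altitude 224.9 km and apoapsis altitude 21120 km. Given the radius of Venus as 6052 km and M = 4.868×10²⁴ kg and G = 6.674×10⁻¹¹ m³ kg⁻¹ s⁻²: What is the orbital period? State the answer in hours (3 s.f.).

μ = GM = 6.674×10⁻¹¹ × 4.868×10²⁴ = 3.249×10¹⁴ m³/s².
r_p = 6052 + 224.9 = 6276.9 km = 6.2769×10⁶ m.
r_a = 6052 + 21120 = 27172 km = 2.7172×10⁷ m.
Semi-major axis a = (r_p + r_a)/2 = (6276.9 + 27172)/2 = 16724 km = 1.672×10⁷ m.
By Kepler's third law T = 2π√(a³/μ) = 2π × 3.795×10³ = 2.384×10⁴ s.
= 6.623 hours.

T ≈ 6.62 hours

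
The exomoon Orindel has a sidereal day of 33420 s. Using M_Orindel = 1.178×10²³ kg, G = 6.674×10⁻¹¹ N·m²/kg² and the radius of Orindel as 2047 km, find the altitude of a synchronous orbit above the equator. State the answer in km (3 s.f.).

h_sync ≈ 4010 km

μ = GM = 6.674×10⁻¹¹ × 1.178×10²³ = 7.862×10¹² m³/s².
A synchronous orbit has period T, so by Kepler's third law a = (μT²/4π²)^(1/3).
μT²/4π² = 7.862×10¹² × (3.342×10⁴)² / 39.48 = 2.224×10²⁰ m³.
a = 6.059×10⁶ m = 6058.9 km.
Altitude h = a − R = 6058.9 − 2047 = 4011.9 km.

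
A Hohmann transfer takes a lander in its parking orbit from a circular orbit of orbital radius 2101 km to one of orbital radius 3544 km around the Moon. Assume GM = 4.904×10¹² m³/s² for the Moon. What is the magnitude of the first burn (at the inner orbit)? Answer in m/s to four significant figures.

Δv ≈ 184.2 m/s

r₁ = 2101 km = 2.101×10⁶ m.
r₂ = 3544 km = 3.544×10⁶ m.
Transfer ellipse a_t = (r₁ + r₂)/2 = 2.822×10⁶ m.
At r₁: circular v_c1 = √(μ/r₁) = 1528 m/s; transfer-perilune v_p = √[μ(2/r₁ − 1/a_t)] = 1712 m/s.
Δv₁ = v_p − v_c1 = 184.2 m/s.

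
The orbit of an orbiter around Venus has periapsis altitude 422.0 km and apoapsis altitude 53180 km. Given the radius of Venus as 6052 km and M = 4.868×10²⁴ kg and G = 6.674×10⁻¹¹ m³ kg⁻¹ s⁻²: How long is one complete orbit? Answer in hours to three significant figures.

T ≈ 18.2 hours

μ = GM = 6.674×10⁻¹¹ × 4.868×10²⁴ = 3.249×10¹⁴ m³/s².
r_p = 6052 + 422.0 = 6474.0 km = 6.4740×10⁶ m.
r_a = 6052 + 53180 = 59232 km = 5.9232×10⁷ m.
Semi-major axis a = (r_p + r_a)/2 = (6474.0 + 59232)/2 = 32853 km = 3.285×10⁷ m.
By Kepler's third law T = 2π√(a³/μ) = 2π × 1.045×10⁴ = 6.564×10⁴ s.
= 18.23 hours.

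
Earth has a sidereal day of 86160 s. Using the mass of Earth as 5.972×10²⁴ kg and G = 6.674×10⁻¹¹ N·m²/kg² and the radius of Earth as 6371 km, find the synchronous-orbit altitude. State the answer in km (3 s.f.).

h_sync ≈ 35800 km

μ = GM = 6.674×10⁻¹¹ × 5.972×10²⁴ = 3.986×10¹⁴ m³/s².
A synchronous orbit has period T, so by Kepler's third law a = (μT²/4π²)^(1/3).
μT²/4π² = 3.986×10¹⁴ × (8.616×10⁴)² / 39.48 = 7.495×10²² m³.
a = 4.216×10⁷ m = 42162 km.
Altitude h = a − R = 42162 − 6371 = 35791 km.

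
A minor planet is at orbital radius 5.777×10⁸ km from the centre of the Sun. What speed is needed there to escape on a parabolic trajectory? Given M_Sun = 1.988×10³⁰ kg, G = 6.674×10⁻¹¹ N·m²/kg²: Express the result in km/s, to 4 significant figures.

μ = GM = 6.674×10⁻¹¹ × 1.988×10³⁰ = 1.327×10²⁰ m³/s².
r = 5.777×10⁸ km = 5.777×10¹¹ m.
Escape speed v_esc = √(2μ/r) = √(2 × 1.327×10²⁰ / 5.777×10¹¹) = √(4.593×10⁸) = 21430 m/s.
= 21.43 km/s.

v_esc ≈ 21.43 km/s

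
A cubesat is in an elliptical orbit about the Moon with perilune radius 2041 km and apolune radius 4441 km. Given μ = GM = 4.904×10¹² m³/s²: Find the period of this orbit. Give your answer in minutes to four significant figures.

T ≈ 275.9 minutes

Semi-major axis a = (r_p + r_a)/2 = (2041.0 + 4441.0)/2 = 3241.0 km = 3.241×10⁶ m.
By Kepler's third law T = 2π√(a³/μ) = 2π × 2.635×10³ = 1.655×10⁴ s.
= 275.9 minutes.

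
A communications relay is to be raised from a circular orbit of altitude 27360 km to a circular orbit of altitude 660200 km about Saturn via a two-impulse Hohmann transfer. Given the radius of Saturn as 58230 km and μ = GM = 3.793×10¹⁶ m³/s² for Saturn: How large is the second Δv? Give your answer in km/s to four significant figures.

r₁ = 58230 + 27360 = 85590 km = 8.5590×10⁷ m.
r₂ = 58230 + 660200 = 718430 km = 7.1843×10⁸ m.
Transfer ellipse a_t = (r₁ + r₂)/2 = 4.020×10⁸ m.
At r₁: circular v_c1 = √(μ/r₁) = 21050 m/s; transfer-perikrone v_p = √[μ(2/r₁ − 1/a_t)] = 28140 m/s.
At r₂: circular v_c2 = √(μ/r₂) = 7266 m/s; transfer-apokrone v_a = √[μ(2/r₂ − 1/a_t)] = 3353 m/s.
Δv₂ = v_c2 − v_a = 3913 m/s.
= 3.913 km/s.

Δv ≈ 3.913 km/s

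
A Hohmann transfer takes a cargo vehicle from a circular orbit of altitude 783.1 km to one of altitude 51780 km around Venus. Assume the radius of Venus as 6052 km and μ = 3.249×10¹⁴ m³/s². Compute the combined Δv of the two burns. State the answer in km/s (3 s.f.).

r₁ = 6052 + 783.1 = 6835.1 km = 6.8351×10⁶ m.
r₂ = 6052 + 51780 = 57832 km = 5.7832×10⁷ m.
Transfer ellipse a_t = (r₁ + r₂)/2 = 3.233×10⁷ m.
At r₁: circular v_c1 = √(μ/r₁) = 6894 m/s; transfer-periapsis v_p = √[μ(2/r₁ − 1/a_t)] = 9221 m/s.
Δv₁ = v_p − v_c1 = 2326 m/s.
At r₂: circular v_c2 = √(μ/r₂) = 2370 m/s; transfer-apoapsis v_a = √[μ(2/r₂ − 1/a_t)] = 1090 m/s.
Δv₂ = v_c2 − v_a = 1280 m/s.
Total Δv = Δv₁ + Δv₂ = 3607 m/s = 3.607 km/s.

Δv_total ≈ 3.61 km/s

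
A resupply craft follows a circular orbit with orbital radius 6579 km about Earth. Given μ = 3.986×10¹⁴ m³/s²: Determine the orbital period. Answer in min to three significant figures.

r = 6579 km = 6.579×10⁶ m.
Kepler's third law: T = 2π√(r³/μ) = 2π√((6.579×10⁶)³ / 3.986×10¹⁴).
r³/μ = 7.144×10⁵ s², so T = 2π × 8.452×10² = 5.311×10³ s.
Converting: 5.311×10³ s ÷ 60.00 = 88.51 min.

T ≈ 88.5 min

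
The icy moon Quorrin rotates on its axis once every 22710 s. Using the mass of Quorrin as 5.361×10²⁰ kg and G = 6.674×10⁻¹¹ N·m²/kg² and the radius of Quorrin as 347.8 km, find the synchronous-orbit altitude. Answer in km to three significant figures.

h_sync ≈ 428 km

μ = GM = 6.674×10⁻¹¹ × 5.361×10²⁰ = 3.578×10¹⁰ m³/s².
A synchronous orbit has period T, so by Kepler's third law a = (μT²/4π²)^(1/3).
μT²/4π² = 3.578×10¹⁰ × (2.271×10⁴)² / 39.48 = 4.674×10¹⁷ m³.
a = 7.761×10⁵ m = 776.07 km.
Altitude h = a − R = 776.07 − 347.8 = 428.27 km.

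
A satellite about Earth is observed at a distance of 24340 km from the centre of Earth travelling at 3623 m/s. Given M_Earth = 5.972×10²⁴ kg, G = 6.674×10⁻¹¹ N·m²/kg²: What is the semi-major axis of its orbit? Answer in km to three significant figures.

a ≈ 20300 km

μ = GM = 6.674×10⁻¹¹ × 5.972×10²⁴ = 3.986×10¹⁴ m³/s².
r = 2.434×10⁷ m.
Vis-viva rearranged: 1/a = 2/r − v²/μ = 8.217×10⁻⁸ − 3.293×10⁻⁸ = 4.924×10⁻⁸ m⁻¹.
a = 2.031×10⁷ m = 20310 km.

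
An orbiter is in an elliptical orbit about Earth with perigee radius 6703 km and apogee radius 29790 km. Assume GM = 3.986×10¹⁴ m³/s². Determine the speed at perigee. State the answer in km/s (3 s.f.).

v ≈ 9.85 km/s

Semi-major axis a = (r_p + r_a)/2 = 18246 km = 1.825×10⁷ m.
Vis-viva: v² = μ(2/r − 1/a) = 3.986×10¹⁴ × (2.984×10⁻⁷ − 5.481×10⁻⁸) = 9.709×10⁷ m²/s².
v = 9853 m/s = 9.853 km/s.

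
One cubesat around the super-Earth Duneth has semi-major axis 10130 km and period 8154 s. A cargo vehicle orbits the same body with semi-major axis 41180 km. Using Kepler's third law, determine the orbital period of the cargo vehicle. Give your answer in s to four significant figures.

T₂ ≈ 66830 s

Kepler's third law: T² ∝ a³, so T₂ = T₁ (a₂/a₁)^(3/2).
a₂/a₁ = 4.065, (a₂/a₁)^(3/2) = 8.196.
T₂ = 8154 × 8.196 = 66830 s.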